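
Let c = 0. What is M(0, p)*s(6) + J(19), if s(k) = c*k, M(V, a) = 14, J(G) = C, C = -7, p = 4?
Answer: -7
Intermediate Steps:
J(G) = -7
s(k) = 0 (s(k) = 0*k = 0)
M(0, p)*s(6) + J(19) = 14*0 - 7 = 0 - 7 = -7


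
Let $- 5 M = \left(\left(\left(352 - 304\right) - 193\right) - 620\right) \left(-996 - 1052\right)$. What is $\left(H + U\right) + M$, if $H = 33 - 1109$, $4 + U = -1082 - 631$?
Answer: $-316137$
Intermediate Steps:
$U = -1717$ ($U = -4 - 1713 = -1717$)
$H = -1076$ ($H = 33 - 1109 = -1076$)
$M = -313344$ ($M = - \frac{\left(\left(\left(352 - 304\right) - 193\right) - 620\right) \left(-996 - 1052\right)}{5} = - \frac{\left(\left(48 - 193\right) - 620\right) \left(-2048\right)}{5} = - \frac{\left(-145 - 620\right) \left(-2048\right)}{5} = - \frac{\left(-765\right) \left(-2048\right)}{5} = \left(- \frac{1}{5}\right) 1566720 = -313344$)
$\left(H + U\right) + M = \left(-1076 - 1717\right) - 313344 = -2793 - 313344 = -316137$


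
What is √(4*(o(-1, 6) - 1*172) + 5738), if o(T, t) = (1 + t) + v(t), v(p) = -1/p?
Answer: 8*√714/3 ≈ 71.255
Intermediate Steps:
o(T, t) = 1 + t - 1/t (o(T, t) = (1 + t) - 1/t = 1 + t - 1/t)
√(4*(o(-1, 6) - 1*172) + 5738) = √(4*((1 + 6 - 1/6) - 1*172) + 5738) = √(4*((1 + 6 - 1*⅙) - 172) + 5738) = √(4*((1 + 6 - ⅙) - 172) + 5738) = √(4*(41/6 - 172) + 5738) = √(4*(-991/6) + 5738) = √(-1982/3 + 5738) = √(15232/3) = 8*√714/3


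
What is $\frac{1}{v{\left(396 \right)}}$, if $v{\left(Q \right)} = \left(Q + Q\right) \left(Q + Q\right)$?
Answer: $\frac{1}{627264} \approx 1.5942 \cdot 10^{-6}$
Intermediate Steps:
$v{\left(Q \right)} = 4 Q^{2}$ ($v{\left(Q \right)} = 2 Q 2 Q = 4 Q^{2}$)
$\frac{1}{v{\left(396 \right)}} = \frac{1}{4 \cdot 396^{2}} = \frac{1}{4 \cdot 156816} = \frac{1}{627264}$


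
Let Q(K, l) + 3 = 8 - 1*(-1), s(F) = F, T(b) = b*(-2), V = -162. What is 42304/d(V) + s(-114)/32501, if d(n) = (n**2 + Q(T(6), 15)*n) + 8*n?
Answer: 171523630/97405497 ≈ 1.7609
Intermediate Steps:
T(b) = -2*b
Q(K, l) = 6 (Q(K, l) = -3 + (8 - 1*(-1)) = -3 + (8 + 1) = -3 + 9 = 6)
d(n) = n**2 + 14*n (d(n) = (n**2 + 6*n) + 8*n = n**2 + 14*n)
42304/d(V) + s(-114)/32501 = 42304/((-162*(14 - 162))) - 114/32501 = 42304/((-162*(-148))) - 114*1/32501 = 42304/23976 - 114/32501 = 42304*(1/23976) - 114/32501 = 5288/2997 - 114/32501 = 171523630/97405497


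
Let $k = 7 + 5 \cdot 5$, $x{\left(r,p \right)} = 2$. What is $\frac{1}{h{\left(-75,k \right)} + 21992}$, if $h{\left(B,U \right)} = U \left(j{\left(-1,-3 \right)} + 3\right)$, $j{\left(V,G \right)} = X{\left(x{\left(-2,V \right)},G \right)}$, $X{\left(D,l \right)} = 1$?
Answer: $\frac{1}{22120} \approx 4.5208 \cdot 10^{-5}$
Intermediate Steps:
$j{\left(V,G \right)} = 1$
$k = 32$ ($k = 7 + 25 = 32$)
$h{\left(B,U \right)} = 4 U$ ($h{\left(B,U \right)} = U \left(1 + 3\right) = U 4 = 4 U$)
$\frac{1}{h{\left(-75,k \right)} + 21992} = \frac{1}{4 \cdot 32 + 21992} = \frac{1}{128 + 21992} = \frac{1}{22120}$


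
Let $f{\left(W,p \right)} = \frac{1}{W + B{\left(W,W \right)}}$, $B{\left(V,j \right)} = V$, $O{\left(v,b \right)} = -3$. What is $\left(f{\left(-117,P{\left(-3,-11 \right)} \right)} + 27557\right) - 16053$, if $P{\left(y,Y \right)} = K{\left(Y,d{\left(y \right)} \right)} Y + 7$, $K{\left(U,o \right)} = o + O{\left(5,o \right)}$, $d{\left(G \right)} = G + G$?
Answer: $\frac{2691935}{234} \approx 11504.0$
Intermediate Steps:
$d{\left(G \right)} = 2 G$
$K{\left(U,o \right)} = -3 + o$ ($K{\left(U,o \right)} = o - 3 = -3 + o$)
$P{\left(y,Y \right)} = 7 + Y \left(-3 + 2 y\right)$ ($P{\left(y,Y \right)} = \left(-3 + 2 y\right) Y + 7 = Y \left(-3 + 2 y\right) + 7 = 7 + Y \left(-3 + 2 y\right)$)
$f{\left(W,p \right)} = \frac{1}{2 W}$ ($f{\left(W,p \right)} = \frac{1}{W + W} = \frac{1}{2 W}$)
$\left(f{\left(-117,P{\left(-3,-11 \right)} \right)} + 27557\right) - 16053 = \left(\frac{1}{2 \left(-117\right)} + 27557\right) - 16053 = \left(\frac{1}{2} \left(- \frac{1}{117}\right) + 27557\right) - 16053 = \left(- \frac{1}{234} + 27557\right) - 16053 = \frac{6448337}{234} - 16053 = \frac{2691935}{234}$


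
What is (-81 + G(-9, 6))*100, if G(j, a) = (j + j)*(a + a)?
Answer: -29700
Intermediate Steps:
G(j, a) = 4*a*j (G(j, a) = (2*j)*(2*a) = 4*a*j)
(-81 + G(-9, 6))*100 = (-81 + 4*6*(-9))*100 = (-81 - 216)*100 = -297*100 = -29700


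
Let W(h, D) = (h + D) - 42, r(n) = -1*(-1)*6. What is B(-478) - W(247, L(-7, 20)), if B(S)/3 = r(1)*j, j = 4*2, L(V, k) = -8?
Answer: -53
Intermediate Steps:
r(n) = 6 (r(n) = 1*6 = 6)
j = 8
W(h, D) = -42 + D + h (W(h, D) = (D + h) - 42 = -42 + D + h)
B(S) = 144 (B(S) = 3*(6*8) = 3*48 = 144)
B(-478) - W(247, L(-7, 20)) = 144 - (-42 - 8 + 247) = 144 - 1*197 = 144 - 197 = -53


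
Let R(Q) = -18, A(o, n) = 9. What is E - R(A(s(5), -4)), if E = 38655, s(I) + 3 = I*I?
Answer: 38673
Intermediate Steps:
s(I) = -3 + I² (s(I) = -3 + I*I = -3 + I²)
E - R(A(s(5), -4)) = 38655 - 1*(-18) = 38655 + 18 = 38673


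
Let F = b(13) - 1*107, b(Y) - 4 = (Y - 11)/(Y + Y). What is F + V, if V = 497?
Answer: 5123/13 ≈ 394.08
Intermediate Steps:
b(Y) = 4 + (-11 + Y)/(2*Y) (b(Y) = 4 + (Y - 11)/(Y + Y) = 4 + (-11 + Y)/((2*Y)) = 4 + (-11 + Y)*(1/(2*Y)) = 4 + (-11 + Y)/(2*Y))
F = -1338/13 (F = (1/2)*(-11 + 9*13)/13 - 1*107 = (1/2)*(1/13)*(-11 + 117) - 107 = (1/2)*(1/13)*106 - 107 = 53/13 - 107 = -1338/13 ≈ -102.92)
F + V = -1338/13 + 497 = 5123/13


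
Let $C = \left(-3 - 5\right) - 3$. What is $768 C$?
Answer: $-8448$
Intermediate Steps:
$C = -11$ ($C = -8 - 3 = -11$)
$768 C = 768 \left(-11\right) = -8448$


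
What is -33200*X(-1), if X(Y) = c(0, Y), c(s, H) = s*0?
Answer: 0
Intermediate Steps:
c(s, H) = 0
X(Y) = 0
-33200*X(-1) = -33200*0 = 0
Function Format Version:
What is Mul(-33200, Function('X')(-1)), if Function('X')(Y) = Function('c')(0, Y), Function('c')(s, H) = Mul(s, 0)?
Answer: 0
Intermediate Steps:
Function('c')(s, H) = 0
Function('X')(Y) = 0
Mul(-33200, Function('X')(-1)) = Mul(-33200, 0) = 0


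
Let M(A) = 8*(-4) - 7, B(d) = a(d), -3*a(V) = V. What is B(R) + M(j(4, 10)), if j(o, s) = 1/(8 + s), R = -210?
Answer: 31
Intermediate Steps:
a(V) = -V/3
B(d) = -d/3
M(A) = -39 (M(A) = -32 - 7 = -39)
B(R) + M(j(4, 10)) = -1/3*(-210) - 39 = 70 - 39 = 31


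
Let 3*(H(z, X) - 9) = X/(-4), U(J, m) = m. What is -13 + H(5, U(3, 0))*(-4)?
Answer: -49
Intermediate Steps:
H(z, X) = 9 - X/12 (H(z, X) = 9 + (X/(-4))/3 = 9 + (X*(-¼))/3 = 9 + (-X/4)/3 = 9 - X/12)
-13 + H(5, U(3, 0))*(-4) = -13 + (9 - 1/12*0)*(-4) = -13 + (9 + 0)*(-4) = -13 + 9*(-4) = -13 - 36 = -49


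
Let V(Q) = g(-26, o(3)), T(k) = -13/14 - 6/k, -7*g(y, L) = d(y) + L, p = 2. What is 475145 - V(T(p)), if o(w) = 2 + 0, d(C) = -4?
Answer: 3326013/7 ≈ 4.7514e+5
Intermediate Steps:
o(w) = 2
g(y, L) = 4/7 - L/7 (g(y, L) = -(-4 + L)/7 = 4/7 - L/7)
T(k) = -13/14 - 6/k (T(k) = -13*1/14 - 6/k = -13/14 - 6/k)
V(Q) = 2/7 (V(Q) = 4/7 - ⅐*2 = 4/7 - 2/7 = 2/7)
475145 - V(T(p)) = 475145 - 1*2/7 = 475145 - 2/7 = 3326013/7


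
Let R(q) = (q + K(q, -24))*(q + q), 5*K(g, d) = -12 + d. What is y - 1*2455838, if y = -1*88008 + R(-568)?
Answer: -9452094/5 ≈ -1.8904e+6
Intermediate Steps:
K(g, d) = -12/5 + d/5 (K(g, d) = (-12 + d)/5 = -12/5 + d/5)
R(q) = 2*q*(-36/5 + q) (R(q) = (q + (-12/5 + (⅕)*(-24)))*(q + q) = (q + (-12/5 - 24/5))*(2*q) = (q - 36/5)*(2*q) = (-36/5 + q)*(2*q) = 2*q*(-36/5 + q))
y = 2827096/5 (y = -1*88008 + (⅖)*(-568)*(-36 + 5*(-568)) = -88008 + (⅖)*(-568)*(-36 - 2840) = -88008 + (⅖)*(-568)*(-2876) = -88008 + 3267136/5 = 2827096/5 ≈ 5.6542e+5)
y - 1*2455838 = 2827096/5 - 1*2455838 = 2827096/5 - 2455838 = -9452094/5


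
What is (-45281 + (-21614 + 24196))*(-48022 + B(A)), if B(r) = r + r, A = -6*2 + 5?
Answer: 2051089164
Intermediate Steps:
A = -7 (A = -12 + 5 = -7)
B(r) = 2*r
(-45281 + (-21614 + 24196))*(-48022 + B(A)) = (-45281 + (-21614 + 24196))*(-48022 + 2*(-7)) = (-45281 + 2582)*(-48022 - 14) = -42699*(-48036) = 2051089164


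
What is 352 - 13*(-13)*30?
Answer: 5422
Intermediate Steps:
352 - 13*(-13)*30 = 352 + 169*30 = 352 + 5070 = 5422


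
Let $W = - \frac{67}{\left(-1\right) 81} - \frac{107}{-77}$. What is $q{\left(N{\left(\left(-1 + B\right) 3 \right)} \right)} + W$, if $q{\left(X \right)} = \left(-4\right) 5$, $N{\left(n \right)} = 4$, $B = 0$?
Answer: $- \frac{110914}{6237} \approx -17.783$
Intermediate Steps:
$W = \frac{13826}{6237}$ ($W = - \frac{67}{-81} - - \frac{107}{77} = \left(-67\right) \left(- \frac{1}{81}\right) + \frac{107}{77} = \frac{67}{81} + \frac{107}{77} = \frac{13826}{6237} \approx 2.2168$)
$q{\left(X \right)} = -20$
$q{\left(N{\left(\left(-1 + B\right) 3 \right)} \right)} + W = -20 + \frac{13826}{6237} = - \frac{110914}{6237}$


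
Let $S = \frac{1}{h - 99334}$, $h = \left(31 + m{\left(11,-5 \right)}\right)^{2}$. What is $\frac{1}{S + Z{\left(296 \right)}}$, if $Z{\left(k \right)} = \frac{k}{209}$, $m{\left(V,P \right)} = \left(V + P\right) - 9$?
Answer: $\frac{20596950}{29170591} \approx 0.70609$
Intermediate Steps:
$m{\left(V,P \right)} = -9 + P + V$ ($m{\left(V,P \right)} = \left(P + V\right) - 9 = -9 + P + V$)
$h = 784$ ($h = \left(31 - 3\right)^{2} = 28^{2} = 784$)
$Z{\left(k \right)} = \frac{k}{209}$ ($Z{\left(k \right)} = k \frac{1}{209} = \frac{k}{209}$)
$S = - \frac{1}{98550}$ ($S = \frac{1}{784 - 99334} = \frac{1}{-98550} = - \frac{1}{98550} \approx -1.0147 \cdot 10^{-5}$)
$\frac{1}{S + Z{\left(296 \right)}} = \frac{1}{- \frac{1}{98550} + \frac{1}{209} \cdot 296} = \frac{1}{- \frac{1}{98550} + \frac{296}{209}} = \frac{1}{\frac{29170591}{20596950}} = \frac{20596950}{29170591}$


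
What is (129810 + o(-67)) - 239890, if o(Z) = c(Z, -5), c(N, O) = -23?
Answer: -110103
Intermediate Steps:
o(Z) = -23
(129810 + o(-67)) - 239890 = (129810 - 23) - 239890 = 129787 - 239890 = -110103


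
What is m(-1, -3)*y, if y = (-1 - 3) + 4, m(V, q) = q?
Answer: 0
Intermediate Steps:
y = 0 (y = -4 + 4 = 0)
m(-1, -3)*y = -3*0 = 0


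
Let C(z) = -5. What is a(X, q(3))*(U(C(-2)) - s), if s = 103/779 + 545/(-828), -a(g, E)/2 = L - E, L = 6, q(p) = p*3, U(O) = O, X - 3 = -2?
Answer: -2885789/107502 ≈ -26.844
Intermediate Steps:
X = 1 (X = 3 - 2 = 1)
q(p) = 3*p
a(g, E) = -12 + 2*E (a(g, E) = -2*(6 - E) = -12 + 2*E)
s = -339271/645012 (s = 103*(1/779) + 545*(-1/828) = 103/779 - 545/828 = -339271/645012 ≈ -0.52599)
a(X, q(3))*(U(C(-2)) - s) = (-12 + 2*(3*3))*(-5 - 1*(-339271/645012)) = (-12 + 2*9)*(-5 + 339271/645012) = (-12 + 18)*(-2885789/645012) = 6*(-2885789/645012) = -2885789/107502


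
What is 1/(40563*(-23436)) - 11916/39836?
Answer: -2831940090131/9467368666812 ≈ -0.29913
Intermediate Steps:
1/(40563*(-23436)) - 11916/39836 = (1/40563)*(-1/23436) - 11916*1/39836 = -1/950634468 - 2979/9959 = -2831940090131/9467368666812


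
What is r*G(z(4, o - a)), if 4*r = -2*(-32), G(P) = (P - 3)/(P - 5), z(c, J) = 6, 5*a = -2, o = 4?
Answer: 48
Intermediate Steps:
a = -⅖ (a = (⅕)*(-2) = -⅖ ≈ -0.40000)
G(P) = (-3 + P)/(-5 + P)
r = 16 (r = (-2*(-32))/4 = (¼)*64 = 16)
r*G(z(4, o - a)) = 16*((-3 + 6)/(-5 + 6)) = 16*(3/1) = 16*(1*3) = 16*3 = 48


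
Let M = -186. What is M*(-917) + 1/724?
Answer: 123486889/724 ≈ 1.7056e+5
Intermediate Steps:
M*(-917) + 1/724 = -186*(-917) + 1/724 = 170562 + 1/724 = 123486889/724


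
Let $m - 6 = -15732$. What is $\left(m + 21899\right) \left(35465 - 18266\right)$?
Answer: $106169427$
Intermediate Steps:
$m = -15726$ ($m = 6 - 15732 = -15726$)
$\left(m + 21899\right) \left(35465 - 18266\right) = \left(-15726 + 21899\right) \left(35465 - 18266\right) = 6173 \cdot 17199 = 106169427$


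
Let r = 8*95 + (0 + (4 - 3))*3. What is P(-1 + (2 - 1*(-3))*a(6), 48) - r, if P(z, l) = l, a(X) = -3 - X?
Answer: -715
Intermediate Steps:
r = 763 (r = 760 + (0 + 1)*3 = 760 + 1*3 = 760 + 3 = 763)
P(-1 + (2 - 1*(-3))*a(6), 48) - r = 48 - 1*763 = 48 - 763 = -715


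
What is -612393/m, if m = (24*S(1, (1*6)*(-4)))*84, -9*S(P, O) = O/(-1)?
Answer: 204131/1792 ≈ 113.91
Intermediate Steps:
S(P, O) = O/9 (S(P, O) = -O/(9*(-1)) = -O*(-1)/9 = -(-1)*O/9 = O/9)
m = -5376 (m = (24*(((1*6)*(-4))/9))*84 = (24*((6*(-4))/9))*84 = (24*((⅑)*(-24)))*84 = (24*(-8/3))*84 = -64*84 = -5376)
-612393/m = -612393/(-5376) = -612393*(-1/5376) = 204131/1792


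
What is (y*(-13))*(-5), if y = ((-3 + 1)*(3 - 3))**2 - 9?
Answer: -585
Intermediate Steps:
y = -9 (y = (-2*0)**2 - 9 = 0**2 - 9 = 0 - 9 = -9)
(y*(-13))*(-5) = -9*(-13)*(-5) = 117*(-5) = -585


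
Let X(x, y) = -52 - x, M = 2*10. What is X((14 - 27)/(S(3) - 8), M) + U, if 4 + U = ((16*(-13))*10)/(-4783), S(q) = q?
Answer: -1391019/23915 ≈ -58.165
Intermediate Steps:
M = 20
U = -17052/4783 (U = -4 + ((16*(-13))*10)/(-4783) = -4 - 208*10*(-1/4783) = -4 - 2080*(-1/4783) = -4 + 2080/4783 = -17052/4783 ≈ -3.5651)
X((14 - 27)/(S(3) - 8), M) + U = (-52 - (14 - 27)/(3 - 8)) - 17052/4783 = (-52 - (-13)/(-5)) - 17052/4783 = (-52 - (-13)*(-1)/5) - 17052/4783 = (-52 - 1*13/5) - 17052/4783 = (-52 - 13/5) - 17052/4783 = -273/5 - 17052/4783 = -1391019/23915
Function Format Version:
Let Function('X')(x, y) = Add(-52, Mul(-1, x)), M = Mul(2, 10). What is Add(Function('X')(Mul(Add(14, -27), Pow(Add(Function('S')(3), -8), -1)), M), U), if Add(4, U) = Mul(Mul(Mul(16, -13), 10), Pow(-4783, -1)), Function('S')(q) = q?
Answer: Rational(-1391019, 23915) ≈ -58.165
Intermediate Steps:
M = 20
U = Rational(-17052, 4783) (U = Add(-4, Mul(Mul(Mul(16, -13), 10), Pow(-4783, -1))) = Add(-4, Mul(Mul(-208, 10), Rational(-1, 4783))) = Add(-4, Mul(-2080, Rational(-1, 4783))) = Add(-4, Rational(2080, 4783)) = Rational(-17052, 4783) ≈ -3.5651)
Add(Function('X')(Mul(Add(14, -27), Pow(Add(Function('S')(3), -8), -1)), M), U) = Add(Add(-52, Mul(-1, Mul(Add(14, -27), Pow(Add(3, -8), -1)))), Rational(-17052, 4783)) = Add(Add(-52, Mul(-1, Mul(-13, Pow(-5, -1)))), Rational(-17052, 4783)) = Add(Add(-52, Mul(-1, Mul(-13, Rational(-1, 5)))), Rational(-17052, 4783)) = Add(Add(-52, Mul(-1, Rational(13, 5))), Rational(-17052, 4783)) = Add(Add(-52, Rational(-13, 5)), Rational(-17052, 4783)) = Add(Rational(-273, 5), Rational(-17052, 4783)) = Rational(-1391019, 23915)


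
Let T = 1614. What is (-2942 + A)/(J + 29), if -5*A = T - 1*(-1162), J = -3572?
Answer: 17486/17715 ≈ 0.98707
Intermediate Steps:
A = -2776/5 (A = -(1614 - 1*(-1162))/5 = -(1614 + 1162)/5 = -⅕*2776 = -2776/5 ≈ -555.20)
(-2942 + A)/(J + 29) = (-2942 - 2776/5)/(-3572 + 29) = -17486/5/(-3543) = -17486/5*(-1/3543) = 17486/17715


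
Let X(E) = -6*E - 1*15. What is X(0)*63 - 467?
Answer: -1412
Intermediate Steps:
X(E) = -15 - 6*E (X(E) = -6*E - 15 = -15 - 6*E)
X(0)*63 - 467 = (-15 - 6*0)*63 - 467 = (-15 + 0)*63 - 467 = -15*63 - 467 = -945 - 467 = -1412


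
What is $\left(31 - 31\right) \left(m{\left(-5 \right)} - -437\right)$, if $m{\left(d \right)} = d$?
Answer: $0$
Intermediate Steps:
$\left(31 - 31\right) \left(m{\left(-5 \right)} - -437\right) = \left(31 - 31\right) \left(-5 - -437\right) = \left(31 - 31\right) \left(-5 + 437\right) = 0 \cdot 432 = 0$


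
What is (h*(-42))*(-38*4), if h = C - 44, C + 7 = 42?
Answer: -57456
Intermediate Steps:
C = 35 (C = -7 + 42 = 35)
h = -9 (h = 35 - 44 = -9)
(h*(-42))*(-38*4) = (-9*(-42))*(-38*4) = 378*(-152) = -57456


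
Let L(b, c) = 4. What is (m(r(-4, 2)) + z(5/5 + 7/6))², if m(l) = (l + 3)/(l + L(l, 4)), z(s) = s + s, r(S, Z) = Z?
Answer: 961/36 ≈ 26.694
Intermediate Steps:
z(s) = 2*s
m(l) = (3 + l)/(4 + l) (m(l) = (l + 3)/(l + 4) = (3 + l)/(4 + l))
(m(r(-4, 2)) + z(5/5 + 7/6))² = ((3 + 2)/(4 + 2) + 2*(5/5 + 7/6))² = (5/6 + 2*(5*(⅕) + 7*(⅙)))² = ((⅙)*5 + 2*(1 + 7/6))² = (⅚ + 2*(13/6))² = (⅚ + 13/3)² = (31/6)² = 961/36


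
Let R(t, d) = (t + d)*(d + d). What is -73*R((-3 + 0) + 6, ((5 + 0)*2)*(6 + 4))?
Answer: -1503800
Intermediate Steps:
R(t, d) = 2*d*(d + t) (R(t, d) = (d + t)*(2*d) = 2*d*(d + t))
-73*R((-3 + 0) + 6, ((5 + 0)*2)*(6 + 4)) = -146*((5 + 0)*2)*(6 + 4)*(((5 + 0)*2)*(6 + 4) + ((-3 + 0) + 6)) = -146*(5*2)*10*((5*2)*10 + (-3 + 6)) = -146*10*10*(10*10 + 3) = -146*100*(100 + 3) = -146*100*103 = -73*20600 = -1503800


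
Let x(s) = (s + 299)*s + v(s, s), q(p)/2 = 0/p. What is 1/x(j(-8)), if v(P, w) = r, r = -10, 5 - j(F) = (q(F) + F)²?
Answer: -1/14170 ≈ -7.0572e-5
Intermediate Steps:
q(p) = 0 (q(p) = 2*(0/p) = 2*0 = 0)
j(F) = 5 - F² (j(F) = 5 - (0 + F)² = 5 - F²)
v(P, w) = -10
x(s) = -10 + s*(299 + s) (x(s) = (s + 299)*s - 10 = (299 + s)*s - 10 = s*(299 + s) - 10 = -10 + s*(299 + s))
1/x(j(-8)) = 1/(-10 + (5 - 1*(-8)²)² + 299*(5 - 1*(-8)²)) = 1/(-10 + (5 - 1*64)² + 299*(5 - 1*64)) = 1/(-10 + (5 - 64)² + 299*(5 - 64)) = 1/(-10 + (-59)² + 299*(-59)) = 1/(-10 + 3481 - 17641) = 1/(-14170) = -1/14170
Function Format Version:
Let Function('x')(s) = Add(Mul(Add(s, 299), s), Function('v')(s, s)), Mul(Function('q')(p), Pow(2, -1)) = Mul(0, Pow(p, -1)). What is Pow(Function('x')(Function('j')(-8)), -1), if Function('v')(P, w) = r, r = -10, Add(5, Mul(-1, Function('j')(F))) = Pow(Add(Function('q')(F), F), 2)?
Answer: Rational(-1, 14170) ≈ -7.0572e-5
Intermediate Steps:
Function('q')(p) = 0 (Function('q')(p) = Mul(2, Mul(0, Pow(p, -1))) = Mul(2, 0) = 0)
Function('j')(F) = Add(5, Mul(-1, Pow(F, 2))) (Function('j')(F) = Add(5, Mul(-1, Pow(Add(0, F), 2))) = Add(5, Mul(-1, Pow(F, 2))))
Function('v')(P, w) = -10
Function('x')(s) = Add(-10, Mul(s, Add(299, s))) (Function('x')(s) = Add(Mul(Add(s, 299), s), -10) = Add(Mul(Add(299, s), s), -10) = Add(Mul(s, Add(299, s)), -10) = Add(-10, Mul(s, Add(299, s))))
Pow(Function('x')(Function('j')(-8)), -1) = Pow(Add(-10, Pow(Add(5, Mul(-1, Pow(-8, 2))), 2), Mul(299, Add(5, Mul(-1, Pow(-8, 2))))), -1) = Pow(Add(-10, Pow(Add(5, Mul(-1, 64)), 2), Mul(299, Add(5, Mul(-1, 64)))), -1) = Pow(Add(-10, Pow(Add(5, -64), 2), Mul(299, Add(5, -64))), -1) = Pow(Add(-10, Pow(-59, 2), Mul(299, -59)), -1) = Pow(Add(-10, 3481, -17641), -1) = Pow(-14170, -1) = Rational(-1, 14170)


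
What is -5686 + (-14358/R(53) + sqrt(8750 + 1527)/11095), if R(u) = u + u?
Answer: -308537/53 + sqrt(10277)/11095 ≈ -5821.4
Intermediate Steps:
R(u) = 2*u
-5686 + (-14358/R(53) + sqrt(8750 + 1527)/11095) = -5686 + (-14358/(2*53) + sqrt(8750 + 1527)/11095) = -5686 + (-14358/106 + sqrt(10277)*(1/11095)) = -5686 + (-14358*1/106 + sqrt(10277)/11095) = -5686 + (-7179/53 + sqrt(10277)/11095) = -308537/53 + sqrt(10277)/11095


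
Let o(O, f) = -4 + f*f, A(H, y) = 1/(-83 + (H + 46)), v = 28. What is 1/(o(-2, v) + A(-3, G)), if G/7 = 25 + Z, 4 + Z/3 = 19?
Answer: 40/31199 ≈ 0.0012821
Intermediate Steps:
Z = 45 (Z = -12 + 3*19 = -12 + 57 = 45)
G = 490 (G = 7*(25 + 45) = 7*70 = 490)
A(H, y) = 1/(-37 + H) (A(H, y) = 1/(-83 + (46 + H)) = 1/(-37 + H))
o(O, f) = -4 + f²
1/(o(-2, v) + A(-3, G)) = 1/((-4 + 28²) + 1/(-37 - 3)) = 1/((-4 + 784) + 1/(-40)) = 1/(780 - 1/40) = 1/(31199/40) = 40/31199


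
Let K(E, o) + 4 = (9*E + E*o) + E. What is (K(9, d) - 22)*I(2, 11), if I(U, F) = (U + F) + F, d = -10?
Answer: -624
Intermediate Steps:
I(U, F) = U + 2*F (I(U, F) = (F + U) + F = U + 2*F)
K(E, o) = -4 + 10*E + E*o (K(E, o) = -4 + ((9*E + E*o) + E) = -4 + (10*E + E*o) = -4 + 10*E + E*o)
(K(9, d) - 22)*I(2, 11) = ((-4 + 10*9 + 9*(-10)) - 22)*(2 + 2*11) = ((-4 + 90 - 90) - 22)*(2 + 22) = (-4 - 22)*24 = -26*24 = -624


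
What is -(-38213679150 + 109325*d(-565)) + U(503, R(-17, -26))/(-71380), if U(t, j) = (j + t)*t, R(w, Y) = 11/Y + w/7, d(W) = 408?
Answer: 495860554485191419/12991160 ≈ 3.8169e+10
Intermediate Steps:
R(w, Y) = 11/Y + w/7 (R(w, Y) = 11/Y + w*(⅐) = 11/Y + w/7)
U(t, j) = t*(j + t)
-(-38213679150 + 109325*d(-565)) + U(503, R(-17, -26))/(-71380) = -109325/(1/(408 - 349542)) + (503*((11/(-26) + (⅐)*(-17)) + 503))/(-71380) = -109325/(1/(-349134)) + (503*((11*(-1/26) - 17/7) + 503))*(-1/71380) = -109325/(-1/349134) + (503*((-11/26 - 17/7) + 503))*(-1/71380) = -109325*(-349134) + (503*(-519/182 + 503))*(-1/71380) = 38169074550 + (503*(91027/182))*(-1/71380) = 38169074550 + (45786581/182)*(-1/71380) = 38169074550 - 45786581/12991160 = 495860554485191419/12991160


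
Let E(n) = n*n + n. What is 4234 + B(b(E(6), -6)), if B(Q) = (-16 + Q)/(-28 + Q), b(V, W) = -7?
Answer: 148213/35 ≈ 4234.7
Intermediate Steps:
E(n) = n + n² (E(n) = n² + n = n + n²)
B(Q) = (-16 + Q)/(-28 + Q)
4234 + B(b(E(6), -6)) = 4234 + (-16 - 7)/(-28 - 7) = 4234 - 23/(-35) = 4234 - 1/35*(-23) = 4234 + 23/35 = 148213/35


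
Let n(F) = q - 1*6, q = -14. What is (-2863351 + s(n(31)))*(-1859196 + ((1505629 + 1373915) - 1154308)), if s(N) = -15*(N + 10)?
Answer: 383554405960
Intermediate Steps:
n(F) = -20 (n(F) = -14 - 1*6 = -14 - 6 = -20)
s(N) = -150 - 15*N (s(N) = -15*(10 + N) = -150 - 15*N)
(-2863351 + s(n(31)))*(-1859196 + ((1505629 + 1373915) - 1154308)) = (-2863351 + (-150 - 15*(-20)))*(-1859196 + ((1505629 + 1373915) - 1154308)) = (-2863351 + (-150 + 300))*(-1859196 + (2879544 - 1154308)) = (-2863351 + 150)*(-1859196 + 1725236) = -2863201*(-133960) = 383554405960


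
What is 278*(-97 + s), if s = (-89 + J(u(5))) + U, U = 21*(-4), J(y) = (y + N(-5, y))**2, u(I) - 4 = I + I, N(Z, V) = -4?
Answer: -47260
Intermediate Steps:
u(I) = 4 + 2*I (u(I) = 4 + (I + I) = 4 + 2*I)
J(y) = (-4 + y)**2 (J(y) = (y - 4)**2 = (-4 + y)**2)
U = -84
s = -73 (s = (-89 + (-4 + (4 + 2*5))**2) - 84 = (-89 + (-4 + (4 + 10))**2) - 84 = (-89 + (-4 + 14)**2) - 84 = (-89 + 10**2) - 84 = (-89 + 100) - 84 = 11 - 84 = -73)
278*(-97 + s) = 278*(-97 - 73) = 278*(-170) = -47260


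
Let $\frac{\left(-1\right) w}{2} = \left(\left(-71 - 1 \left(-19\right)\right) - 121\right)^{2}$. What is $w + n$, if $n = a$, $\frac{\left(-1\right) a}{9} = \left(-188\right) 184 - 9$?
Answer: $251551$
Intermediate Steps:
$w = -59858$ ($w = - 2 \left(\left(-71 - 1 \left(-19\right)\right) - 121\right)^{2} = - 2 \left(\left(-71 - -19\right) - 121\right)^{2} = - 2 \left(\left(-71 + 19\right) - 121\right)^{2} = - 2 \left(-52 - 121\right)^{2} = - 2 \left(-173\right)^{2} = \left(-2\right) 29929 = -59858$)
$a = 311409$ ($a = - 9 \left(\left(-188\right) 184 - 9\right) = - 9 \left(-34592 - 9\right) = \left(-9\right) \left(-34601\right) = 311409$)
$n = 311409$
$w + n = -59858 + 311409 = 251551$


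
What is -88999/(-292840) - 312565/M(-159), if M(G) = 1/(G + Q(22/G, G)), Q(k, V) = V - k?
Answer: 4626003772834841/46561560 ≈ 9.9352e+7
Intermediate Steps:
M(G) = 1/(-22/G + 2*G) (M(G) = 1/(G + (G - 22/G)) = 1/(-22/G + 2*G))
-88999/(-292840) - 312565/M(-159) = -88999/(-292840) - 312565/((½)*(-159)/(-11 + (-159)²)) = -88999*(-1/292840) - 312565/((½)*(-159)/(-11 + 25281)) = 88999/292840 - 312565/((½)*(-159)/25270) = 88999/292840 - 312565/((½)*(-159)*(1/25270)) = 88999/292840 - 312565/(-159/50540) = 88999/292840 - 312565*(-50540/159) = 88999/292840 + 15797035100/159 = 4626003772834841/46561560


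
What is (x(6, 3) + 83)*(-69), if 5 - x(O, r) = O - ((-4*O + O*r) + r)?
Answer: -5451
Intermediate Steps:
x(O, r) = 5 + r - 5*O + O*r (x(O, r) = 5 - (O - ((-4*O + O*r) + r)) = 5 - (O - (r - 4*O + O*r)) = 5 - (O + (-r + 4*O - O*r)) = 5 - (-r + 5*O - O*r) = 5 + (r - 5*O + O*r) = 5 + r - 5*O + O*r)
(x(6, 3) + 83)*(-69) = ((5 + 3 - 5*6 + 6*3) + 83)*(-69) = ((5 + 3 - 30 + 18) + 83)*(-69) = (-4 + 83)*(-69) = 79*(-69) = -5451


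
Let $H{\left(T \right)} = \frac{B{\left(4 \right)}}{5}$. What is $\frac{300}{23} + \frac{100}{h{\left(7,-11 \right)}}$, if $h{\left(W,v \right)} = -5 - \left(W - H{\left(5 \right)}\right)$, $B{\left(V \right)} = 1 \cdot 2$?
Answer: $\frac{2950}{667} \approx 4.4228$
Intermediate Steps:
$B{\left(V \right)} = 2$
$H{\left(T \right)} = \frac{2}{5}$
$h{\left(W,v \right)} = - \frac{23}{5} - W$ ($h{\left(W,v \right)} = -5 - \left(W - \frac{2}{5}\right) = -5 - \left(- \frac{2}{5} + W\right) = - \frac{23}{5} - W$)
$\frac{300}{23} + \frac{100}{h{\left(7,-11 \right)}} = \frac{300}{23} + \frac{100}{- \frac{23}{5} - 7} = 300 \cdot \frac{1}{23} + \frac{100}{- \frac{23}{5} - 7} = \frac{300}{23} + \frac{100}{- \frac{58}{5}} = \frac{300}{23} + 100 \left(- \frac{5}{58}\right) = \frac{300}{23} - \frac{250}{29} = \frac{2950}{667}$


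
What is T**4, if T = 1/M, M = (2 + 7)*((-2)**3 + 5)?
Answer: 1/531441 ≈ 1.8817e-6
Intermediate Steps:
M = -27 (M = 9*(-8 + 5) = 9*(-3) = -27)
T = -1/27 (T = 1/(-27) = -1/27 ≈ -0.037037)
T**4 = (-1/27)**4 = 1/531441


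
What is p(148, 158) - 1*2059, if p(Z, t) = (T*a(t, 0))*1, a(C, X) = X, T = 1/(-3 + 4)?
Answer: -2059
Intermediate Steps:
T = 1 (T = 1/1 = 1)
p(Z, t) = 0 (p(Z, t) = (1*0)*1 = 0*1 = 0)
p(148, 158) - 1*2059 = 0 - 1*2059 = 0 - 2059 = -2059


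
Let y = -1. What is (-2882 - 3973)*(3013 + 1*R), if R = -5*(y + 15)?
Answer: -20174265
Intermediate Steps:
R = -70 (R = -5*(-1 + 15) = -5*14 = -70)
(-2882 - 3973)*(3013 + 1*R) = (-2882 - 3973)*(3013 + 1*(-70)) = -6855*(3013 - 70) = -6855*2943 = -20174265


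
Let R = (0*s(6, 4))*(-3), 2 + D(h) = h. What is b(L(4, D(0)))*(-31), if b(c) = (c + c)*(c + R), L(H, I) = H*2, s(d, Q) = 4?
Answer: -3968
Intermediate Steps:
D(h) = -2 + h
L(H, I) = 2*H
R = 0 (R = (0*4)*(-3) = 0*(-3) = 0)
b(c) = 2*c² (b(c) = (c + c)*(c + 0) = (2*c)*c = 2*c²)
b(L(4, D(0)))*(-31) = (2*(2*4)²)*(-31) = (2*8²)*(-31) = (2*64)*(-31) = 128*(-31) = -3968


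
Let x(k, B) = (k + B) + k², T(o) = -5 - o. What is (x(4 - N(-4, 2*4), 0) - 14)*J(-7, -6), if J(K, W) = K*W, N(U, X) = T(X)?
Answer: 12264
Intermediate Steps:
N(U, X) = -5 - X
x(k, B) = B + k + k² (x(k, B) = (B + k) + k² = B + k + k²)
(x(4 - N(-4, 2*4), 0) - 14)*J(-7, -6) = ((0 + (4 - (-5 - 2*4)) + (4 - (-5 - 2*4))²) - 14)*(-7*(-6)) = ((0 + (4 - (-5 - 1*8)) + (4 - (-5 - 1*8))²) - 14)*42 = ((0 + (4 - (-5 - 8)) + (4 - (-5 - 8))²) - 14)*42 = ((0 + (4 - 1*(-13)) + (4 - 1*(-13))²) - 14)*42 = ((0 + (4 + 13) + (4 + 13)²) - 14)*42 = ((0 + 17 + 17²) - 14)*42 = ((0 + 17 + 289) - 14)*42 = (306 - 14)*42 = 292*42 = 12264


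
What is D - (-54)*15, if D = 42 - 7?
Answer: 845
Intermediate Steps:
D = 35
D - (-54)*15 = 35 - (-54)*15 = 35 - 18*(-45) = 35 + 810 = 845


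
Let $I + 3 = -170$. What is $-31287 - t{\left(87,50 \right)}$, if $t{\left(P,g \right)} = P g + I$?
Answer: $-35464$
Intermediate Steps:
$I = -173$ ($I = -3 - 170 = -173$)
$t{\left(P,g \right)} = -173 + P g$ ($t{\left(P,g \right)} = P g - 173 = -173 + P g$)
$-31287 - t{\left(87,50 \right)} = -31287 - \left(-173 + 87 \cdot 50\right) = -31287 - \left(-173 + 4350\right) = -31287 - 4177 = -35464$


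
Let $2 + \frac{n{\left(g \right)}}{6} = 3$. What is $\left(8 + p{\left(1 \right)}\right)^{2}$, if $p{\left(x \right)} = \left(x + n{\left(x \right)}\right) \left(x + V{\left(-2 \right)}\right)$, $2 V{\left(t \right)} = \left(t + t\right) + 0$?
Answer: $1$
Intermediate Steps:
$V{\left(t \right)} = t$ ($V{\left(t \right)} = \frac{\left(t + t\right) + 0}{2} = \frac{2 t + 0}{2} = \frac{2 t}{2} = t$)
$n{\left(g \right)} = 6$ ($n{\left(g \right)} = -12 + 6 \cdot 3 = -12 + 18 = 6$)
$p{\left(x \right)} = \left(-2 + x\right) \left(6 + x\right)$ ($p{\left(x \right)} = \left(x + 6\right) \left(x - 2\right) = \left(6 + x\right) \left(-2 + x\right) = \left(-2 + x\right) \left(6 + x\right)$)
$\left(8 + p{\left(1 \right)}\right)^{2} = \left(8 + \left(-12 + 1^{2} + 4 \cdot 1\right)\right)^{2} = \left(8 + \left(-12 + 1 + 4\right)\right)^{2} = \left(8 - 7\right)^{2} = 1^{2} = 1$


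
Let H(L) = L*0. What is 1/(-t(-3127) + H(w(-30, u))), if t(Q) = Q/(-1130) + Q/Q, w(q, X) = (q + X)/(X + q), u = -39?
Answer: -1130/4257 ≈ -0.26545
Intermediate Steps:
w(q, X) = 1 (w(q, X) = (X + q)/(X + q) = 1)
t(Q) = 1 - Q/1130 (t(Q) = Q*(-1/1130) + 1 = -Q/1130 + 1 = 1 - Q/1130)
H(L) = 0
1/(-t(-3127) + H(w(-30, u))) = 1/(-(1 - 1/1130*(-3127)) + 0) = 1/(-(1 + 3127/1130) + 0) = 1/(-1*4257/1130 + 0) = 1/(-4257/1130 + 0) = 1/(-4257/1130) = -1130/4257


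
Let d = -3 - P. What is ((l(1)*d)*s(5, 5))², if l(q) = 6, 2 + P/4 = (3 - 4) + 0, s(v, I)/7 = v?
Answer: 3572100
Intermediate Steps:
s(v, I) = 7*v
P = -12 (P = -8 + 4*((3 - 4) + 0) = -8 + 4*(-1 + 0) = -8 + 4*(-1) = -8 - 4 = -12)
d = 9 (d = -3 - 1*(-12) = -3 + 12 = 9)
((l(1)*d)*s(5, 5))² = ((6*9)*(7*5))² = (54*35)² = 1890² = 3572100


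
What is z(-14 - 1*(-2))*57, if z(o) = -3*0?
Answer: 0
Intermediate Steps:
z(o) = 0
z(-14 - 1*(-2))*57 = 0*57 = 0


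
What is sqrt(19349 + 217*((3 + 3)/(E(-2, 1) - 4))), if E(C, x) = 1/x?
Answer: sqrt(18915) ≈ 137.53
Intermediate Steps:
sqrt(19349 + 217*((3 + 3)/(E(-2, 1) - 4))) = sqrt(19349 + 217*((3 + 3)/(1/1 - 4))) = sqrt(19349 + 217*(6/(1 - 4))) = sqrt(19349 + 217*(6/(-3))) = sqrt(19349 + 217*(6*(-1/3))) = sqrt(19349 + 217*(-2)) = sqrt(19349 - 434) = sqrt(18915)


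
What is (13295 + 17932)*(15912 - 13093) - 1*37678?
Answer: 87991235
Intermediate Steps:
(13295 + 17932)*(15912 - 13093) - 1*37678 = 31227*2819 - 37678 = 88028913 - 37678 = 87991235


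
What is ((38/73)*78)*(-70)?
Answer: -207480/73 ≈ -2842.2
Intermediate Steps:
((38/73)*78)*(-70) = (2964/73)*(-70) = -207480/73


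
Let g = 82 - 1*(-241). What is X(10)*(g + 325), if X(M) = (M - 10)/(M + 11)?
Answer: 0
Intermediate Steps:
g = 323 (g = 82 + 241 = 323)
X(M) = (-10 + M)/(11 + M)
X(10)*(g + 325) = ((-10 + 10)/(11 + 10))*(323 + 325) = (0/21)*648 = ((1/21)*0)*648 = 0*648 = 0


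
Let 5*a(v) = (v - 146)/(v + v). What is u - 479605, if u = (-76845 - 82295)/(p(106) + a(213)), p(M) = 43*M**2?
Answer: -493564389731935/1029105307 ≈ -4.7961e+5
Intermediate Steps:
a(v) = (-146 + v)/(10*v) (a(v) = ((v - 146)/(v + v))/5 = ((-146 + v)/((2*v)))/5 = ((-146 + v)*(1/(2*v)))/5 = ((-146 + v)/(2*v))/5 = (-146 + v)/(10*v))
u = -338968200/1029105307 (u = (-76845 - 82295)/(43*106**2 + (1/10)*(-146 + 213)/213) = -159140/(43*11236 + (1/10)*(1/213)*67) = -159140/(483148 + 67/2130) = -159140/1029105307/2130 = -159140*2130/1029105307 = -338968200/1029105307 ≈ -0.32938)
u - 479605 = -338968200/1029105307 - 479605 = -493564389731935/1029105307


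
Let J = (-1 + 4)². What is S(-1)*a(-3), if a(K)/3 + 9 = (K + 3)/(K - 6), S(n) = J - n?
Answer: -270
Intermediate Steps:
J = 9 (J = 3² = 9)
S(n) = 9 - n
a(K) = -27 + 3*(3 + K)/(-6 + K) (a(K) = -27 + 3*((K + 3)/(K - 6)) = -27 + 3*((3 + K)/(-6 + K)) = -27 + 3*(3 + K)/(-6 + K))
S(-1)*a(-3) = (9 - 1*(-1))*(3*(57 - 8*(-3))/(-6 - 3)) = (9 + 1)*(3*(57 + 24)/(-9)) = 10*(3*(-⅑)*81) = 10*(-27) = -270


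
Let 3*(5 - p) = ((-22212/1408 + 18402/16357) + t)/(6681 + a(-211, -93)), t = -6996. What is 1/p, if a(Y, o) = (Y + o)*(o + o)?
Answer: 117770400/593204957 ≈ 0.19853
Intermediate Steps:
a(Y, o) = 2*o*(Y + o) (a(Y, o) = (Y + o)*(2*o) = 2*o*(Y + o))
p = 593204957/117770400 (p = 5 - ((-22212/1408 + 18402/16357) - 6996)/(3*(6681 + 2*(-93)*(-211 - 93))) = 5 - ((-22212*1/1408 + 18402*(1/16357)) - 6996)/(3*(6681 + 2*(-93)*(-304))) = 5 - ((-5553/352 + 18402/16357) - 6996)/(3*(6681 + 56544)) = 5 - (-7668447/523424 - 6996)/(3*63225) = 5 - (-1223180917)/(523424*63225) = 5 - ⅓*(-4352957/39256800) = 5 + 4352957/117770400 = 593204957/117770400 ≈ 5.0370)
1/p = 1/(593204957/117770400) = 117770400/593204957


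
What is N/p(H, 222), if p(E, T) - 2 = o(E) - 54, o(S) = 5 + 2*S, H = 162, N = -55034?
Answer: -55034/277 ≈ -198.68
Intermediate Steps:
p(E, T) = -47 + 2*E (p(E, T) = 2 + ((5 + 2*E) - 54) = 2 + (-49 + 2*E) = -47 + 2*E)
N/p(H, 222) = -55034/(-47 + 2*162) = -55034/(-47 + 324) = -55034/277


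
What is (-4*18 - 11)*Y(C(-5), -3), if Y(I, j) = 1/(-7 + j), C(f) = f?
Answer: 83/10 ≈ 8.3000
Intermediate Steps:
(-4*18 - 11)*Y(C(-5), -3) = (-4*18 - 11)/(-7 - 3) = (-72 - 11)/(-10) = -83*(-⅒) = 83/10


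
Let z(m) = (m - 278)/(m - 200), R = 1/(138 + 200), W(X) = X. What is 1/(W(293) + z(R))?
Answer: 22533/6633490 ≈ 0.0033969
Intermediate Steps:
R = 1/338 ≈ 0.0029586
z(m) = (-278 + m)/(-200 + m)
1/(W(293) + z(R)) = 1/(293 + (-278 + 1/338)/(-200 + 1/338)) = 1/(293 - 93963/338/(-67599/338)) = 1/(293 - 338/67599*(-93963/338)) = 1/(293 + 31321/22533) = 1/(6633490/22533) = 22533/6633490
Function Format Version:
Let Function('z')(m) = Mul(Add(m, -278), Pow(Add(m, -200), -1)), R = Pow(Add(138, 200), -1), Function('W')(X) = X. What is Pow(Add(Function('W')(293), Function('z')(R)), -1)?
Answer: Rational(22533, 6633490) ≈ 0.0033969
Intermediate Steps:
R = Rational(1, 338) (R = Pow(338, -1) = Rational(1, 338) ≈ 0.0029586)
Function('z')(m) = Mul(Pow(Add(-200, m), -1), Add(-278, m)) (Function('z')(m) = Mul(Add(-278, m), Pow(Add(-200, m), -1)) = Mul(Pow(Add(-200, m), -1), Add(-278, m)))
Pow(Add(Function('W')(293), Function('z')(R)), -1) = Pow(Add(293, Mul(Pow(Add(-200, Rational(1, 338)), -1), Add(-278, Rational(1, 338)))), -1) = Pow(Add(293, Mul(Pow(Rational(-67599, 338), -1), Rational(-93963, 338))), -1) = Pow(Add(293, Mul(Rational(-338, 67599), Rational(-93963, 338))), -1) = Pow(Add(293, Rational(31321, 22533)), -1) = Pow(Rational(6633490, 22533), -1) = Rational(22533, 6633490)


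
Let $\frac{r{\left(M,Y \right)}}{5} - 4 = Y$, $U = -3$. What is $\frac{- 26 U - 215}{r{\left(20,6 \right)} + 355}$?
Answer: $- \frac{137}{405} \approx -0.33827$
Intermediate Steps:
$r{\left(M,Y \right)} = 20 + 5 Y$
$\frac{- 26 U - 215}{r{\left(20,6 \right)} + 355} = \frac{\left(-26\right) \left(-3\right) - 215}{\left(20 + 5 \cdot 6\right) + 355} = \frac{78 - 215}{\left(20 + 30\right) + 355} = - \frac{137}{50 + 355} = - \frac{137}{405}$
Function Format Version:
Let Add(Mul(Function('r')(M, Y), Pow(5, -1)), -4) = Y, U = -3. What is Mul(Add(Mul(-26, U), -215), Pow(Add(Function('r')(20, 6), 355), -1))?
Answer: Rational(-137, 405) ≈ -0.33827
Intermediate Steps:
Function('r')(M, Y) = Add(20, Mul(5, Y))
Mul(Add(Mul(-26, U), -215), Pow(Add(Function('r')(20, 6), 355), -1)) = Mul(Add(Mul(-26, -3), -215), Pow(Add(Add(20, Mul(5, 6)), 355), -1)) = Mul(Add(78, -215), Pow(Add(Add(20, 30), 355), -1)) = Mul(-137, Pow(Add(50, 355), -1)) = Mul(-137, Pow(405, -1)) = Mul(-137, Rational(1, 405)) = Rational(-137, 405)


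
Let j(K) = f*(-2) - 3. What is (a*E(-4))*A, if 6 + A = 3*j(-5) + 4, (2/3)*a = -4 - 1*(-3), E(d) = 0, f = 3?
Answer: 0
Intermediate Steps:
j(K) = -9 (j(K) = 3*(-2) - 3 = -6 - 3 = -9)
a = -3/2 (a = 3*(-4 - 1*(-3))/2 = 3*(-4 + 3)/2 = (3/2)*(-1) = -3/2 ≈ -1.5000)
A = -29 (A = -6 + (3*(-9) + 4) = -6 + (-27 + 4) = -6 - 23 = -29)
(a*E(-4))*A = -3/2*0*(-29) = 0*(-29) = 0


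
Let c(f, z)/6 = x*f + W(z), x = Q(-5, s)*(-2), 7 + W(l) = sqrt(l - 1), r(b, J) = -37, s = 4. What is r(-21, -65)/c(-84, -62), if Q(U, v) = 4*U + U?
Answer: 22237/15170496 + 37*I*sqrt(7)/35397824 ≈ 0.0014658 + 2.7655e-6*I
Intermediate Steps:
Q(U, v) = 5*U
W(l) = -7 + sqrt(-1 + l) (W(l) = -7 + sqrt(l - 1) = -7 + sqrt(-1 + l))
x = 50 (x = (5*(-5))*(-2) = -25*(-2) = 50)
c(f, z) = -42 + 6*sqrt(-1 + z) + 300*f (c(f, z) = 6*(50*f + (-7 + sqrt(-1 + z))) = 6*(-7 + sqrt(-1 + z) + 50*f) = -42 + 6*sqrt(-1 + z) + 300*f)
r(-21, -65)/c(-84, -62) = -37/(-42 + 6*sqrt(-1 - 62) + 300*(-84)) = -37/(-42 + 6*sqrt(-63) - 25200) = -37/(-42 + 6*(3*I*sqrt(7)) - 25200) = -37/(-42 + 18*I*sqrt(7) - 25200) = -37/(-25242 + 18*I*sqrt(7))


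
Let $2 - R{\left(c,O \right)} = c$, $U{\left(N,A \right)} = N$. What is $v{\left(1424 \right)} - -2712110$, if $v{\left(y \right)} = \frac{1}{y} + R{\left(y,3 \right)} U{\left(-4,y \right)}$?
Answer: $\frac{3870144353}{1424} \approx 2.7178 \cdot 10^{6}$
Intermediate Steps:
$R{\left(c,O \right)} = 2 - c$
$v{\left(y \right)} = -8 + \frac{1}{y} + 4 y$ ($v{\left(y \right)} = \frac{1}{y} + \left(2 - y\right) \left(-4\right) = \frac{1}{y} + \left(-8 + 4 y\right) = -8 + \frac{1}{y} + 4 y$)
$v{\left(1424 \right)} - -2712110 = \left(-8 + \frac{1}{1424} + 4 \cdot 1424\right) - -2712110 = \left(-8 + \frac{1}{1424} + 5696\right) + 2712110 = \frac{8099713}{1424} + 2712110 = \frac{3870144353}{1424}$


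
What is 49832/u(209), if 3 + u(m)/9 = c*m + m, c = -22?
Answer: -6229/4941 ≈ -1.2607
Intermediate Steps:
u(m) = -27 - 189*m (u(m) = -27 + 9*(-22*m + m) = -27 + 9*(-21*m) = -27 - 189*m)
49832/u(209) = 49832/(-27 - 189*209) = 49832/(-27 - 39501) = 49832/(-39528) = 49832*(-1/39528) = -6229/4941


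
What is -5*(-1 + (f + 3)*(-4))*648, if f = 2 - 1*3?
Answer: 29160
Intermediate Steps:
f = -1 (f = 2 - 3 = -1)
-5*(-1 + (f + 3)*(-4))*648 = -5*(-1 + (-1 + 3)*(-4))*648 = -5*(-1 + 2*(-4))*648 = -5*(-1 - 8)*648 = -5*(-9)*648 = 45*648 = 29160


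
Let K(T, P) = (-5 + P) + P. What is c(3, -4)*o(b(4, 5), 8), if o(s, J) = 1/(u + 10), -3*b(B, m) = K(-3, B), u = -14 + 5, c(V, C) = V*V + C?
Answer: 5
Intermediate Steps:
c(V, C) = C + V² (c(V, C) = V² + C = C + V²)
u = -9
K(T, P) = -5 + 2*P
b(B, m) = 5/3 - 2*B/3 (b(B, m) = -(-5 + 2*B)/3 = 5/3 - 2*B/3)
o(s, J) = 1 (o(s, J) = 1/(-9 + 10) = 1/1 = 1)
c(3, -4)*o(b(4, 5), 8) = (-4 + 3²)*1 = (-4 + 9)*1 = 5*1 = 5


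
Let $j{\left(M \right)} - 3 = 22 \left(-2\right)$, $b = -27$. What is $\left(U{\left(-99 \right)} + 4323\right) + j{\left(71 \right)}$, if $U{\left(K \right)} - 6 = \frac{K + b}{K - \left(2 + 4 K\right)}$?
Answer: $\frac{1264834}{295} \approx 4287.6$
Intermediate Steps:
$j{\left(M \right)} = -41$ ($j{\left(M \right)} = 3 + 22 \left(-2\right) = 3 - 44 = -41$)
$U{\left(K \right)} = 6 + \frac{-27 + K}{-2 - 3 K}$ ($U{\left(K \right)} = 6 + \frac{K - 27}{K - \left(2 + 4 K\right)} = 6 + \frac{-27 + K}{K - \left(2 + 4 K\right)} = 6 + \frac{-27 + K}{-2 - 3 K}$)
$\left(U{\left(-99 \right)} + 4323\right) + j{\left(71 \right)} = \left(\frac{39 + 17 \left(-99\right)}{2 + 3 \left(-99\right)} + 4323\right) - 41 = \left(\frac{39 - 1683}{2 - 297} + 4323\right) - 41 = \left(\frac{1}{-295} \left(-1644\right) + 4323\right) - 41 = \left(\left(- \frac{1}{295}\right) \left(-1644\right) + 4323\right) - 41 = \left(\frac{1644}{295} + 4323\right) - 41 = \frac{1276929}{295} - 41 = \frac{1264834}{295}$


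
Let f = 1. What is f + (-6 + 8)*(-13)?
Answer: -25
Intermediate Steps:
f + (-6 + 8)*(-13) = 1 + (-6 + 8)*(-13) = 1 + 2*(-13) = 1 - 26 = -25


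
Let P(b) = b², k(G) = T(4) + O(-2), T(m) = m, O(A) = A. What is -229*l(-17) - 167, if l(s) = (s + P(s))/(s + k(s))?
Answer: 59783/15 ≈ 3985.5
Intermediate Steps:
k(G) = 2 (k(G) = 4 - 2 = 2)
l(s) = (s + s²)/(2 + s) (l(s) = (s + s²)/(s + 2) = (s + s²)/(2 + s))
-229*l(-17) - 167 = -(-3893)*(1 - 17)/(2 - 17) - 167 = -(-3893)*(-16)/(-15) - 167 = -(-3893)*(-1)*(-16)/15 - 167 = -229*(-272/15) - 167 = 62288/15 - 167 = 59783/15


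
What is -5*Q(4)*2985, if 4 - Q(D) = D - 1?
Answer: -14925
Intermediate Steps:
Q(D) = 5 - D (Q(D) = 4 - (D - 1) = 4 - (-1 + D) = 4 + (1 - D) = 5 - D)
-5*Q(4)*2985 = -5*(5 - 1*4)*2985 = -5*(5 - 4)*2985 = -5*1*2985 = -5*2985 = -14925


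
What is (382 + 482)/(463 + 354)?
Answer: 864/817 ≈ 1.0575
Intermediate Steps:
(382 + 482)/(463 + 354) = 864/817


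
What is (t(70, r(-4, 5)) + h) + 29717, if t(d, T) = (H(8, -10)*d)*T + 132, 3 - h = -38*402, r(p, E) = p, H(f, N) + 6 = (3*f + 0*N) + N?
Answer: 42888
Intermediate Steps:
H(f, N) = -6 + N + 3*f (H(f, N) = -6 + ((3*f + 0*N) + N) = -6 + ((3*f + 0) + N) = -6 + (3*f + N) = -6 + (N + 3*f) = -6 + N + 3*f)
h = 15279 (h = 3 - (-38)*402 = 3 - 1*(-15276) = 3 + 15276 = 15279)
t(d, T) = 132 + 8*T*d (t(d, T) = ((-6 - 10 + 3*8)*d)*T + 132 = ((-6 - 10 + 24)*d)*T + 132 = (8*d)*T + 132 = 8*T*d + 132 = 132 + 8*T*d)
(t(70, r(-4, 5)) + h) + 29717 = ((132 + 8*(-4)*70) + 15279) + 29717 = ((132 - 2240) + 15279) + 29717 = (-2108 + 15279) + 29717 = 13171 + 29717 = 42888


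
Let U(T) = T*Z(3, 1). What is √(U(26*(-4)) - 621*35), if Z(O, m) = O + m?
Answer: I*√22151 ≈ 148.83*I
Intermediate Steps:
U(T) = 4*T (U(T) = T*(3 + 1) = T*4 = 4*T)
√(U(26*(-4)) - 621*35) = √(4*(26*(-4)) - 621*35) = √(4*(-104) - 21735) = √(-416 - 21735) = √(-22151) = I*√22151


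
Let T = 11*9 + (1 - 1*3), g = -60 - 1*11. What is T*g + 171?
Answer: -6716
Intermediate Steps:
g = -71 (g = -60 - 11 = -71)
T = 97 (T = 99 + (1 - 3) = 99 - 2 = 97)
T*g + 171 = 97*(-71) + 171 = -6887 + 171 = -6716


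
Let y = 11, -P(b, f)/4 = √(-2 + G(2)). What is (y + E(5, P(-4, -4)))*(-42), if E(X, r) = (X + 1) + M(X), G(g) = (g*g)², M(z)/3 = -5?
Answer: -84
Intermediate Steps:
M(z) = -15 (M(z) = 3*(-5) = -15)
G(g) = g⁴ (G(g) = (g²)² = g⁴)
P(b, f) = -4*√14 (P(b, f) = -4*√(-2 + 2⁴) = -4*√(-2 + 16) = -4*√14)
E(X, r) = -14 + X (E(X, r) = (X + 1) - 15 = (1 + X) - 15 = -14 + X)
(y + E(5, P(-4, -4)))*(-42) = (11 + (-14 + 5))*(-42) = (11 - 9)*(-42) = 2*(-42) = -84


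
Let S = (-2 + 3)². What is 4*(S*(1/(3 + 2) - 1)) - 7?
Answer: -51/5 ≈ -10.200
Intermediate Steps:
S = 1 (S = 1² = 1)
4*(S*(1/(3 + 2) - 1)) - 7 = 4*(1*(1/(3 + 2) - 1)) - 7 = 4*(1*(1/5 - 1)) - 7 = 4*(1*(⅕ - 1)) - 7 = 4*(1*(-⅘)) - 7 = 4*(-⅘) - 7 = -16/5 - 7 = -51/5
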